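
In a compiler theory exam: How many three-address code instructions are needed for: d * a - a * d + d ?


Expression: d * a - a * d + d
Generating three-address code (respecting * over +/- precedence):
  Instruction 1: t1 = d * a
  Instruction 2: t2 = a * d
  Instruction 3: t3 = t1 - t2
  Instruction 4: t4 = t3 + d
Total instructions: 4

4


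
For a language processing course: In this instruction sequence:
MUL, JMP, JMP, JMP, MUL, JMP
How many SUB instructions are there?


Scanning instruction sequence for SUB:
  Position 1: MUL
  Position 2: JMP
  Position 3: JMP
  Position 4: JMP
  Position 5: MUL
  Position 6: JMP
Matches at positions: []
Total SUB count: 0

0


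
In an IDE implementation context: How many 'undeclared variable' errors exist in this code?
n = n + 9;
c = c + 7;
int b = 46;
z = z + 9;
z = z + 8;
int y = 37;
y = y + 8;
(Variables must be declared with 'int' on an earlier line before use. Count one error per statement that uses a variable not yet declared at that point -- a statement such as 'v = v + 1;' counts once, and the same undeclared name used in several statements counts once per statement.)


Scanning code line by line:
  Line 1: use 'n' -> ERROR (undeclared)
  Line 2: use 'c' -> ERROR (undeclared)
  Line 3: declare 'b' -> declared = ['b']
  Line 4: use 'z' -> ERROR (undeclared)
  Line 5: use 'z' -> ERROR (undeclared)
  Line 6: declare 'y' -> declared = ['b', 'y']
  Line 7: use 'y' -> OK (declared)
Total undeclared variable errors: 4

4


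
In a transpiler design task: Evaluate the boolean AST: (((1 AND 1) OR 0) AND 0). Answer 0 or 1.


Step 1: Evaluate inner node
  1 AND 1 = 1
Step 2: Evaluate next node
  1 OR 0 = 1
Step 3: Evaluate root node
  1 AND 0 = 0

0


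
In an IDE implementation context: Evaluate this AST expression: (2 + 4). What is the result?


Expression: (2 + 4)
Evaluating step by step:
  2 + 4 = 6
Result: 6

6


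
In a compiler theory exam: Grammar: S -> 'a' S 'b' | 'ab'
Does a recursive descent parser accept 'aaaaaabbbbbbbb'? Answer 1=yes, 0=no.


Grammar accepts strings of the form a^n b^n (n >= 1)
Word: 'aaaaaabbbbbbbb'
Counting: 6 a's and 8 b's
Check: 6 == 8? No
Mismatch: a-count != b-count
Rejected

0


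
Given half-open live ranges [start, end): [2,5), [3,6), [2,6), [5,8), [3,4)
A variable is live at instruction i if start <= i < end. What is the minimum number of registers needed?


Live ranges:
  Var0: [2, 5)
  Var1: [3, 6)
  Var2: [2, 6)
  Var3: [5, 8)
  Var4: [3, 4)
Sweep-line events (position, delta, active):
  pos=2 start -> active=1
  pos=2 start -> active=2
  pos=3 start -> active=3
  pos=3 start -> active=4
  pos=4 end -> active=3
  pos=5 end -> active=2
  pos=5 start -> active=3
  pos=6 end -> active=2
  pos=6 end -> active=1
  pos=8 end -> active=0
Maximum simultaneous active: 4
Minimum registers needed: 4

4


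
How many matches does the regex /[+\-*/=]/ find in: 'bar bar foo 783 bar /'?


Pattern: /[+\-*/=]/ (operators)
Input: 'bar bar foo 783 bar /'
Scanning for matches:
  Match 1: '/'
Total matches: 1

1


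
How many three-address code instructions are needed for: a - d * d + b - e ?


Expression: a - d * d + b - e
Generating three-address code (respecting * over +/- precedence):
  Instruction 1: t1 = d * d
  Instruction 2: t2 = a - t1
  Instruction 3: t3 = t2 + b
  Instruction 4: t4 = t3 - e
Total instructions: 4

4


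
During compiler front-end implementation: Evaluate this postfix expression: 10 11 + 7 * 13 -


Processing tokens left to right:
Push 10, Push 11
Pop 10 and 11, compute 10 + 11 = 21, push 21
Push 7
Pop 21 and 7, compute 21 * 7 = 147, push 147
Push 13
Pop 147 and 13, compute 147 - 13 = 134, push 134
Stack result: 134

134


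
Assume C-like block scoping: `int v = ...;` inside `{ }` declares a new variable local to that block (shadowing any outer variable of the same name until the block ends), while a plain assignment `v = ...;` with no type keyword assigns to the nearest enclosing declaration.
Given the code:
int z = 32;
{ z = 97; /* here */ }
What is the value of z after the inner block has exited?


Analyzing scoping rules:
Outer scope: declares z = 32
Inner block: 'z = 97;' has no type keyword, so it is an assignment to the outer z (no shadowing)
The assignment changed the outer variable itself, so the new value persists after the block -> 97
Result: 97

97


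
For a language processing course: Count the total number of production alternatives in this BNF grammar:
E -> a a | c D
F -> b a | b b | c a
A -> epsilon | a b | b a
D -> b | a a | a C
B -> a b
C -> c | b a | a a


Counting alternatives per rule:
  E: 2 alternative(s)
  F: 3 alternative(s)
  A: 3 alternative(s)
  D: 3 alternative(s)
  B: 1 alternative(s)
  C: 3 alternative(s)
Sum: 2 + 3 + 3 + 3 + 1 + 3 = 15

15


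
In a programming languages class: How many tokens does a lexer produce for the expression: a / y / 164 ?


Scanning 'a / y / 164'
Token 1: 'a' -> identifier
Token 2: '/' -> operator
Token 3: 'y' -> identifier
Token 4: '/' -> operator
Token 5: '164' -> integer_literal
Total tokens: 5

5


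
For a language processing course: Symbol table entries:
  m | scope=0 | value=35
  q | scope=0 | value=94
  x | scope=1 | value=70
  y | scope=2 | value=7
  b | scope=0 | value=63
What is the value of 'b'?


Searching symbol table for 'b':
  m | scope=0 | value=35
  q | scope=0 | value=94
  x | scope=1 | value=70
  y | scope=2 | value=7
  b | scope=0 | value=63 <- MATCH
Found 'b' at scope 0 with value 63

63


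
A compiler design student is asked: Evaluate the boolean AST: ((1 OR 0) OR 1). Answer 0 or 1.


Step 1: Evaluate inner node
  1 OR 0 = 1
Step 2: Evaluate root node
  1 OR 1 = 1

1


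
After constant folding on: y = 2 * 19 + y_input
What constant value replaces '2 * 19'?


Identifying constant sub-expression:
  Original: y = 2 * 19 + y_input
  2 and 19 are both compile-time constants
  Evaluating: 2 * 19 = 38
  After folding: y = 38 + y_input

38


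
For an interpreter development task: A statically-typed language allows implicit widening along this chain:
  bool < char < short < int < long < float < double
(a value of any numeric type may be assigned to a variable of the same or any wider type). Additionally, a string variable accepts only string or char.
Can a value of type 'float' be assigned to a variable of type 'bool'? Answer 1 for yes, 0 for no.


Target variable type: bool
Source value type: float
Numeric ranks: float=5, bool=0
Widening allowed iff rank(source) <= rank(target): 5 <= 0? No
Result: 0

0


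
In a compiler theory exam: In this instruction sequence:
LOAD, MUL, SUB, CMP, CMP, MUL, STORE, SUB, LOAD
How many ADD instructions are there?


Scanning instruction sequence for ADD:
  Position 1: LOAD
  Position 2: MUL
  Position 3: SUB
  Position 4: CMP
  Position 5: CMP
  Position 6: MUL
  Position 7: STORE
  Position 8: SUB
  Position 9: LOAD
Matches at positions: []
Total ADD count: 0

0


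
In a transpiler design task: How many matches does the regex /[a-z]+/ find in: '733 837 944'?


Pattern: /[a-z]+/ (identifiers)
Input: '733 837 944'
Scanning for matches:
Total matches: 0

0


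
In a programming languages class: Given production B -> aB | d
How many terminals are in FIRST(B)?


Production: B -> aB | d
Examining each alternative for leading terminals:
  B -> aB : first terminal = 'a'
  B -> d : first terminal = 'd'
FIRST(B) = {a, d}
Count: 2

2


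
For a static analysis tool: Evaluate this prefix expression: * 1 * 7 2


Parsing prefix expression: * 1 * 7 2
Step 1: Innermost operation '* 7 2'
  7 * 2 = 14
Step 2: Outer operation '* 1 [14]'
  1 * 14 = 14

14


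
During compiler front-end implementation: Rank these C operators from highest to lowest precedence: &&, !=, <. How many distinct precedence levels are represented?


Looking up precedence for each operator:
  && -> precedence 2
  != -> precedence 3
  < -> precedence 4
Sorted highest to lowest: <, !=, &&
Distinct precedence values: [4, 3, 2]
Number of distinct levels: 3

3


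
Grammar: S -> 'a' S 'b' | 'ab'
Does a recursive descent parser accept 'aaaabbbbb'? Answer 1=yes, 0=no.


Grammar accepts strings of the form a^n b^n (n >= 1)
Word: 'aaaabbbbb'
Counting: 4 a's and 5 b's
Check: 4 == 5? No
Mismatch: a-count != b-count
Rejected

0


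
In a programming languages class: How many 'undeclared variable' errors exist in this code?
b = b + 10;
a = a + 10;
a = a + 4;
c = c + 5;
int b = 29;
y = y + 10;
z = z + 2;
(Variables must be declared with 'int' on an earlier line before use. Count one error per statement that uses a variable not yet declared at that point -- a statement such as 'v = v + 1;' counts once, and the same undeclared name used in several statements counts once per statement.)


Scanning code line by line:
  Line 1: use 'b' -> ERROR (undeclared)
  Line 2: use 'a' -> ERROR (undeclared)
  Line 3: use 'a' -> ERROR (undeclared)
  Line 4: use 'c' -> ERROR (undeclared)
  Line 5: declare 'b' -> declared = ['b']
  Line 6: use 'y' -> ERROR (undeclared)
  Line 7: use 'z' -> ERROR (undeclared)
Total undeclared variable errors: 6

6


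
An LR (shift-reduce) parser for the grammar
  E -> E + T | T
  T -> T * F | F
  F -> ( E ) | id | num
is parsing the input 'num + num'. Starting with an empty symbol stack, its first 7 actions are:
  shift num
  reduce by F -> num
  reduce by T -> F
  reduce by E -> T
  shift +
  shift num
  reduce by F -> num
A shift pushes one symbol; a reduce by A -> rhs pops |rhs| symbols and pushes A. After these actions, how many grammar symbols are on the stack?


Tracking the symbol stack through each action:
  Action 1: shift 'num' : push -> stack = [num] (size 1)
  Action 2: reduce by F -> num : pop 1, push F -> stack = [F] (size 1)
  Action 3: reduce by T -> F : pop 1, push T -> stack = [T] (size 1)
  Action 4: reduce by E -> T : pop 1, push E -> stack = [E] (size 1)
  Action 5: shift '+' : push -> stack = [E, +] (size 2)
  Action 6: shift 'num' : push -> stack = [E, +, num] (size 3)
  Action 7: reduce by F -> num : pop 1, push F -> stack = [E, +, F] (size 3)
Final stack size: 3

3


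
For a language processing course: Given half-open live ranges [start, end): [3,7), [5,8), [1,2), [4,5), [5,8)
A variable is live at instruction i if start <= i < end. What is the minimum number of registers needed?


Live ranges:
  Var0: [3, 7)
  Var1: [5, 8)
  Var2: [1, 2)
  Var3: [4, 5)
  Var4: [5, 8)
Sweep-line events (position, delta, active):
  pos=1 start -> active=1
  pos=2 end -> active=0
  pos=3 start -> active=1
  pos=4 start -> active=2
  pos=5 end -> active=1
  pos=5 start -> active=2
  pos=5 start -> active=3
  pos=7 end -> active=2
  pos=8 end -> active=1
  pos=8 end -> active=0
Maximum simultaneous active: 3
Minimum registers needed: 3

3


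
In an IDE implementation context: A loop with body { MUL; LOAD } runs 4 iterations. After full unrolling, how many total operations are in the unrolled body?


Loop body operations: MUL, LOAD (2 ops per iteration)
Unrolling 4 iterations:
  Iteration 1: MUL, LOAD (2 ops)
  Iteration 2: MUL, LOAD (2 ops)
  Iteration 3: MUL, LOAD (2 ops)
  Iteration 4: MUL, LOAD (2 ops)
Total: 4 iterations * 2 ops/iter = 8 operations

8


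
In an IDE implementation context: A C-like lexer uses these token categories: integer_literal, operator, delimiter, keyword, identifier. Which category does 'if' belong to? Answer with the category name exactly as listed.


Token: 'if'
Checking categories:
  identifier: no
  integer_literal: no
  operator: no
  keyword: YES
  delimiter: no
Category: keyword

keyword


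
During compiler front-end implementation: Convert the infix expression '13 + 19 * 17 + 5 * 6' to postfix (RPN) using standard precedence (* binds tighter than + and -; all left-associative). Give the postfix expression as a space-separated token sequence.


Applying the shunting-yard algorithm:
  Operand 13 -> output
  Push '+' onto operator stack -> op-stack: [+]
  Operand 19 -> output
  Push '*' onto operator stack -> op-stack: [+, *]
  Operand 17 -> output
  See '+' (prec 1); top '*' (prec 2) >= it -> pop '*' to output
  See '+' (prec 1); top '+' (prec 1) >= it -> pop '+' to output
  Push '+' onto operator stack -> op-stack: [+]
  Operand 5 -> output
  Push '*' onto operator stack -> op-stack: [+, *]
  Operand 6 -> output
  End of input: pop '*' to output
  End of input: pop '+' to output
Postfix result: 13 19 17 * + 5 6 * +

13 19 17 * + 5 6 * +


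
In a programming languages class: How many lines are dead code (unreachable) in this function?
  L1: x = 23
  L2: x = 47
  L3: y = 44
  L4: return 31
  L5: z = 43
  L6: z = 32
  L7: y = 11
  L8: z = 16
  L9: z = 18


Analyzing control flow:
  L1: reachable (before return)
  L2: reachable (before return)
  L3: reachable (before return)
  L4: reachable (return statement)
  L5: DEAD (after return at L4)
  L6: DEAD (after return at L4)
  L7: DEAD (after return at L4)
  L8: DEAD (after return at L4)
  L9: DEAD (after return at L4)
Return at L4, total lines = 9
Dead lines: L5 through L9
Count: 5

5


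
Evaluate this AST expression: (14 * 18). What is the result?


Expression: (14 * 18)
Evaluating step by step:
  14 * 18 = 252
Result: 252

252


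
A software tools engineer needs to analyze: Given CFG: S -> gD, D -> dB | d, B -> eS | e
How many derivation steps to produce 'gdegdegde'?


Grammar: S -> gD, D -> dB | d, B -> eS | e
Deriving 'gdegdegde':
Step 1: S -> gD => gD
Step 2: D -> dB => gdB
Step 3: B -> eS => gdeS
Step 4: S -> gD => gdegD
Step 5: D -> dB => gdegdB
Step 6: B -> eS => gdegdeS
Step 7: S -> gD => gdegdegD
Step 8: D -> dB => gdegdegdB
Step 9: B -> e => gdegdegde
Total derivation steps: 9

9


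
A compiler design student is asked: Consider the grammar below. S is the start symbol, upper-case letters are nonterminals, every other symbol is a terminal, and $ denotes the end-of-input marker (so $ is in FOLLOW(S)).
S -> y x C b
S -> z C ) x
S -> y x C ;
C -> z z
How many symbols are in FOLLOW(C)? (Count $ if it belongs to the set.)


S is the start symbol and does not occur in any rule body, so FOLLOW(S) = {$}.
Examining every occurrence of C in a rule body:
  S -> y x C b : C is followed by terminal 'b' -> add 'b'
  S -> z C ) x : C is followed by terminal ')' -> add ')'
  S -> y x C ; : C is followed by terminal ';' -> add ';'
  C -> z z : C does not occur in the body -> contributes nothing
FOLLOW(C) = {), ;, b}
Count: 3

3


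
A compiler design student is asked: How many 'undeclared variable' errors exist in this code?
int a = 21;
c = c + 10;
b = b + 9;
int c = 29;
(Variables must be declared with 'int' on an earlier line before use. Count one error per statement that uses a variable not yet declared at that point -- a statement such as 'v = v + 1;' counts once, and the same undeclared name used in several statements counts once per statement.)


Scanning code line by line:
  Line 1: declare 'a' -> declared = ['a']
  Line 2: use 'c' -> ERROR (undeclared)
  Line 3: use 'b' -> ERROR (undeclared)
  Line 4: declare 'c' -> declared = ['a', 'c']
Total undeclared variable errors: 2

2


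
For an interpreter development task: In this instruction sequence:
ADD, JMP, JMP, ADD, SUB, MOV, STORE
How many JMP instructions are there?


Scanning instruction sequence for JMP:
  Position 1: ADD
  Position 2: JMP <- MATCH
  Position 3: JMP <- MATCH
  Position 4: ADD
  Position 5: SUB
  Position 6: MOV
  Position 7: STORE
Matches at positions: [2, 3]
Total JMP count: 2

2


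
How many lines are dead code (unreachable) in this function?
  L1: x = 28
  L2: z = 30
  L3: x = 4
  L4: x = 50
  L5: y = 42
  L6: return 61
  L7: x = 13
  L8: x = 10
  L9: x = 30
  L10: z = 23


Analyzing control flow:
  L1: reachable (before return)
  L2: reachable (before return)
  L3: reachable (before return)
  L4: reachable (before return)
  L5: reachable (before return)
  L6: reachable (return statement)
  L7: DEAD (after return at L6)
  L8: DEAD (after return at L6)
  L9: DEAD (after return at L6)
  L10: DEAD (after return at L6)
Return at L6, total lines = 10
Dead lines: L7 through L10
Count: 4

4


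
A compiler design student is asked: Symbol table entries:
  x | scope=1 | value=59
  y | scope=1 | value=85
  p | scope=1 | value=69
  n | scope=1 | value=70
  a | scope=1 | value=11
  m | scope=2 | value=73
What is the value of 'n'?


Searching symbol table for 'n':
  x | scope=1 | value=59
  y | scope=1 | value=85
  p | scope=1 | value=69
  n | scope=1 | value=70 <- MATCH
  a | scope=1 | value=11
  m | scope=2 | value=73
Found 'n' at scope 1 with value 70

70


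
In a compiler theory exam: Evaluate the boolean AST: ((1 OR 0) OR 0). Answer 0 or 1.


Step 1: Evaluate inner node
  1 OR 0 = 1
Step 2: Evaluate root node
  1 OR 0 = 1

1


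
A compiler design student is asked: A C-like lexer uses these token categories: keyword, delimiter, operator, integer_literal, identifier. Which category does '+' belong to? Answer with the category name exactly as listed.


Token: '+'
Checking categories:
  identifier: no
  integer_literal: no
  operator: YES
  keyword: no
  delimiter: no
Category: operator

operator


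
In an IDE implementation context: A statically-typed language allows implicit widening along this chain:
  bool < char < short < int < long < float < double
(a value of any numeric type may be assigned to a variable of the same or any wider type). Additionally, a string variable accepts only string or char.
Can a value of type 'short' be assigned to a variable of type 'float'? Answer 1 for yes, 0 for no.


Target variable type: float
Source value type: short
Numeric ranks: short=2, float=5
Widening allowed iff rank(source) <= rank(target): 2 <= 5? Yes
Result: 1

1


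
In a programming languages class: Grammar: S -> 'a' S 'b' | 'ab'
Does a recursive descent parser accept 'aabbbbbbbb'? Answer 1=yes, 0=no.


Grammar accepts strings of the form a^n b^n (n >= 1)
Word: 'aabbbbbbbb'
Counting: 2 a's and 8 b's
Check: 2 == 8? No
Mismatch: a-count != b-count
Rejected

0


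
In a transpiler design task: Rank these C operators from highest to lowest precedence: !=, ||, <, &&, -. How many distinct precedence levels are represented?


Looking up precedence for each operator:
  != -> precedence 3
  || -> precedence 1
  < -> precedence 4
  && -> precedence 2
  - -> precedence 5
Sorted highest to lowest: -, <, !=, &&, ||
Distinct precedence values: [5, 4, 3, 2, 1]
Number of distinct levels: 5

5


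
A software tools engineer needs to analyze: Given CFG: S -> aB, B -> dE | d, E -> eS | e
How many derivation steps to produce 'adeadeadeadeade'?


Grammar: S -> aB, B -> dE | d, E -> eS | e
Deriving 'adeadeadeadeade':
Step 1: S -> aB => aB
Step 2: B -> dE => adE
Step 3: E -> eS => adeS
Step 4: S -> aB => adeaB
Step 5: B -> dE => adeadE
Step 6: E -> eS => adeadeS
Step 7: S -> aB => adeadeaB
Step 8: B -> dE => adeadeadE
Step 9: E -> eS => adeadeadeS
Step 10: S -> aB => adeadeadeaB
Step 11: B -> dE => adeadeadeadE
Step 12: E -> eS => adeadeadeadeS
Step 13: S -> aB => adeadeadeadeaB
Step 14: B -> dE => adeadeadeadeadE
Step 15: E -> e => adeadeadeadeade
Total derivation steps: 15

15


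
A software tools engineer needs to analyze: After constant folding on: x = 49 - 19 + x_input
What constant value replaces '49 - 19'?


Identifying constant sub-expression:
  Original: x = 49 - 19 + x_input
  49 and 19 are both compile-time constants
  Evaluating: 49 - 19 = 30
  After folding: x = 30 + x_input

30


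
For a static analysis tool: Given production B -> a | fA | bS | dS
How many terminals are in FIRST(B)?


Production: B -> a | fA | bS | dS
Examining each alternative for leading terminals:
  B -> a : first terminal = 'a'
  B -> fA : first terminal = 'f'
  B -> bS : first terminal = 'b'
  B -> dS : first terminal = 'd'
FIRST(B) = {a, b, d, f}
Count: 4

4


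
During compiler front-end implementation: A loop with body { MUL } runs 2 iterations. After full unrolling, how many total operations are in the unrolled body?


Loop body operations: MUL (1 op per iteration)
Unrolling 2 iterations:
  Iteration 1: MUL (1 ops)
  Iteration 2: MUL (1 ops)
Total: 2 iterations * 1 ops/iter = 2 operations

2


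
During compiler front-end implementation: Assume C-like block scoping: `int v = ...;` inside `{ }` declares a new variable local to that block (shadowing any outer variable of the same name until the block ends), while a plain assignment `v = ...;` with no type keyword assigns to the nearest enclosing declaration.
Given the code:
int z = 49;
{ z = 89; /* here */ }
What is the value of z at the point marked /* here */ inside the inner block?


Analyzing scoping rules:
Outer scope: declares z = 49
Inner block: 'z = 89;' has no type keyword, so it is an assignment to the outer z (no shadowing)
Inside the block, after the assignment -> 89
Result: 89

89


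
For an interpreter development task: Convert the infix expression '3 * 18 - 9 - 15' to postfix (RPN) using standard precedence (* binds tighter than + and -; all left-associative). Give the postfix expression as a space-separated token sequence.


Applying the shunting-yard algorithm:
  Operand 3 -> output
  Push '*' onto operator stack -> op-stack: [*]
  Operand 18 -> output
  See '-' (prec 1); top '*' (prec 2) >= it -> pop '*' to output
  Push '-' onto operator stack -> op-stack: [-]
  Operand 9 -> output
  See '-' (prec 1); top '-' (prec 1) >= it -> pop '-' to output
  Push '-' onto operator stack -> op-stack: [-]
  Operand 15 -> output
  End of input: pop '-' to output
Postfix result: 3 18 * 9 - 15 -

3 18 * 9 - 15 -


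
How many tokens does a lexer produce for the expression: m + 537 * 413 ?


Scanning 'm + 537 * 413'
Token 1: 'm' -> identifier
Token 2: '+' -> operator
Token 3: '537' -> integer_literal
Token 4: '*' -> operator
Token 5: '413' -> integer_literal
Total tokens: 5

5


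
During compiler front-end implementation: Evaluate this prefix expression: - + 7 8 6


Parsing prefix expression: - + 7 8 6
Step 1: Innermost operation '+ 7 8'
  7 + 8 = 15
Step 2: Outer operation '- [15] 6'
  15 - 6 = 9

9


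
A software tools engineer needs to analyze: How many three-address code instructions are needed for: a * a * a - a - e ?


Expression: a * a * a - a - e
Generating three-address code (respecting * over +/- precedence):
  Instruction 1: t1 = a * a
  Instruction 2: t2 = t1 * a
  Instruction 3: t3 = t2 - a
  Instruction 4: t4 = t3 - e
Total instructions: 4

4


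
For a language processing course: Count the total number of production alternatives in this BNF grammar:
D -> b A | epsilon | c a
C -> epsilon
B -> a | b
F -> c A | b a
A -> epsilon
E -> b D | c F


Counting alternatives per rule:
  D: 3 alternative(s)
  C: 1 alternative(s)
  B: 2 alternative(s)
  F: 2 alternative(s)
  A: 1 alternative(s)
  E: 2 alternative(s)
Sum: 3 + 1 + 2 + 2 + 1 + 2 = 11

11


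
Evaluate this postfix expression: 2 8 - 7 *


Processing tokens left to right:
Push 2, Push 8
Pop 2 and 8, compute 2 - 8 = -6, push -6
Push 7
Pop -6 and 7, compute -6 * 7 = -42, push -42
Stack result: -42

-42


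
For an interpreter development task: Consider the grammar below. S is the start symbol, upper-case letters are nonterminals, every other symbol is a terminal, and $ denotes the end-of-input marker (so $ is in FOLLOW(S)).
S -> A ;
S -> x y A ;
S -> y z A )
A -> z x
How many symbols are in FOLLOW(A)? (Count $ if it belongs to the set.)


S is the start symbol and does not occur in any rule body, so FOLLOW(S) = {$}.
Examining every occurrence of A in a rule body:
  S -> A ; : A is followed by terminal ';' -> add ';'
  S -> x y A ; : A is followed by terminal ';' -> add ';' (already in the set)
  S -> y z A ) : A is followed by terminal ')' -> add ')'
  A -> z x : A does not occur in the body -> contributes nothing
FOLLOW(A) = {), ;}
Count: 2

2


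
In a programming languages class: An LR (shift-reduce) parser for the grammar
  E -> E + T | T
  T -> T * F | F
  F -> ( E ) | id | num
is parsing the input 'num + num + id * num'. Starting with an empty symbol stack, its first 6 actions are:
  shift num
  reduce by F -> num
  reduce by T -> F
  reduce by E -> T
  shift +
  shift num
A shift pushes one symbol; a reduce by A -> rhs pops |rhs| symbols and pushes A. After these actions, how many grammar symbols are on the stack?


Tracking the symbol stack through each action:
  Action 1: shift 'num' : push -> stack = [num] (size 1)
  Action 2: reduce by F -> num : pop 1, push F -> stack = [F] (size 1)
  Action 3: reduce by T -> F : pop 1, push T -> stack = [T] (size 1)
  Action 4: reduce by E -> T : pop 1, push E -> stack = [E] (size 1)
  Action 5: shift '+' : push -> stack = [E, +] (size 2)
  Action 6: shift 'num' : push -> stack = [E, +, num] (size 3)
Final stack size: 3

3


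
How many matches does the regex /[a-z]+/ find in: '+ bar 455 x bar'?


Pattern: /[a-z]+/ (identifiers)
Input: '+ bar 455 x bar'
Scanning for matches:
  Match 1: 'bar'
  Match 2: 'x'
  Match 3: 'bar'
Total matches: 3

3


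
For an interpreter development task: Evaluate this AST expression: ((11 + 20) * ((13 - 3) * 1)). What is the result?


Expression: ((11 + 20) * ((13 - 3) * 1))
Evaluating step by step:
  11 + 20 = 31
  13 - 3 = 10
  10 * 1 = 10
  31 * 10 = 310
Result: 310

310


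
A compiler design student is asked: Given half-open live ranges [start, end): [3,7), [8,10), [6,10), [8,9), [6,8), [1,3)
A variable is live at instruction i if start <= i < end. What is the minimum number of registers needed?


Live ranges:
  Var0: [3, 7)
  Var1: [8, 10)
  Var2: [6, 10)
  Var3: [8, 9)
  Var4: [6, 8)
  Var5: [1, 3)
Sweep-line events (position, delta, active):
  pos=1 start -> active=1
  pos=3 end -> active=0
  pos=3 start -> active=1
  pos=6 start -> active=2
  pos=6 start -> active=3
  pos=7 end -> active=2
  pos=8 end -> active=1
  pos=8 start -> active=2
  pos=8 start -> active=3
  pos=9 end -> active=2
  pos=10 end -> active=1
  pos=10 end -> active=0
Maximum simultaneous active: 3
Minimum registers needed: 3

3


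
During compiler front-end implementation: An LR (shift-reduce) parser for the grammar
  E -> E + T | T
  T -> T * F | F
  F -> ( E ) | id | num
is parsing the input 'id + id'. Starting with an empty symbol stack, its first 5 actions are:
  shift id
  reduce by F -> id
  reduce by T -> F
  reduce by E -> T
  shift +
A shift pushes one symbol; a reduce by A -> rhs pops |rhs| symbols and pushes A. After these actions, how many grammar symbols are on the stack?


Tracking the symbol stack through each action:
  Action 1: shift 'id' : push -> stack = [id] (size 1)
  Action 2: reduce by F -> id : pop 1, push F -> stack = [F] (size 1)
  Action 3: reduce by T -> F : pop 1, push T -> stack = [T] (size 1)
  Action 4: reduce by E -> T : pop 1, push E -> stack = [E] (size 1)
  Action 5: shift '+' : push -> stack = [E, +] (size 2)
Final stack size: 2

2


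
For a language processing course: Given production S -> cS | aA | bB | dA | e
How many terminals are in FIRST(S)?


Production: S -> cS | aA | bB | dA | e
Examining each alternative for leading terminals:
  S -> cS : first terminal = 'c'
  S -> aA : first terminal = 'a'
  S -> bB : first terminal = 'b'
  S -> dA : first terminal = 'd'
  S -> e : first terminal = 'e'
FIRST(S) = {a, b, c, d, e}
Count: 5

5


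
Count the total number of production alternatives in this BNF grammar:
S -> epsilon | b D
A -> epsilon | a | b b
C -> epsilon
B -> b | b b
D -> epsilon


Counting alternatives per rule:
  S: 2 alternative(s)
  A: 3 alternative(s)
  C: 1 alternative(s)
  B: 2 alternative(s)
  D: 1 alternative(s)
Sum: 2 + 3 + 1 + 2 + 1 = 9

9


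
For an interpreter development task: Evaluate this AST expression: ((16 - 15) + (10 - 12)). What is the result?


Expression: ((16 - 15) + (10 - 12))
Evaluating step by step:
  16 - 15 = 1
  10 - 12 = -2
  1 + -2 = -1
Result: -1

-1


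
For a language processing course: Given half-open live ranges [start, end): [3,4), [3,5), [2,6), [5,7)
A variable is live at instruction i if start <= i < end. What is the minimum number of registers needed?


Live ranges:
  Var0: [3, 4)
  Var1: [3, 5)
  Var2: [2, 6)
  Var3: [5, 7)
Sweep-line events (position, delta, active):
  pos=2 start -> active=1
  pos=3 start -> active=2
  pos=3 start -> active=3
  pos=4 end -> active=2
  pos=5 end -> active=1
  pos=5 start -> active=2
  pos=6 end -> active=1
  pos=7 end -> active=0
Maximum simultaneous active: 3
Minimum registers needed: 3

3


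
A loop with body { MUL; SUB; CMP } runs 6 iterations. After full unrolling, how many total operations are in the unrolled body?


Loop body operations: MUL, SUB, CMP (3 ops per iteration)
Unrolling 6 iterations:
  Iteration 1: MUL, SUB, CMP (3 ops)
  Iteration 2: MUL, SUB, CMP (3 ops)
  Iteration 3: MUL, SUB, CMP (3 ops)
  Iteration 4: MUL, SUB, CMP (3 ops)
  Iteration 5: MUL, SUB, CMP (3 ops)
  Iteration 6: MUL, SUB, CMP (3 ops)
Total: 6 iterations * 3 ops/iter = 18 operations

18


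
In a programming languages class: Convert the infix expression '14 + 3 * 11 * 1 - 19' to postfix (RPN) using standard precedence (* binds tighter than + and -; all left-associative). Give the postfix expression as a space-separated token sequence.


Applying the shunting-yard algorithm:
  Operand 14 -> output
  Push '+' onto operator stack -> op-stack: [+]
  Operand 3 -> output
  Push '*' onto operator stack -> op-stack: [+, *]
  Operand 11 -> output
  See '*' (prec 2); top '*' (prec 2) >= it -> pop '*' to output
  Push '*' onto operator stack -> op-stack: [+, *]
  Operand 1 -> output
  See '-' (prec 1); top '*' (prec 2) >= it -> pop '*' to output
  See '-' (prec 1); top '+' (prec 1) >= it -> pop '+' to output
  Push '-' onto operator stack -> op-stack: [-]
  Operand 19 -> output
  End of input: pop '-' to output
Postfix result: 14 3 11 * 1 * + 19 -

14 3 11 * 1 * + 19 -


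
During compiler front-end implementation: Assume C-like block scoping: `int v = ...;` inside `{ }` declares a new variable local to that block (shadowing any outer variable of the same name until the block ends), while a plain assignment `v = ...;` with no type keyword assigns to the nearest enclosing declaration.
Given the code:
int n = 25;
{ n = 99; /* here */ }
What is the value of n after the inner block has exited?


Analyzing scoping rules:
Outer scope: declares n = 25
Inner block: 'n = 99;' has no type keyword, so it is an assignment to the outer n (no shadowing)
The assignment changed the outer variable itself, so the new value persists after the block -> 99
Result: 99

99


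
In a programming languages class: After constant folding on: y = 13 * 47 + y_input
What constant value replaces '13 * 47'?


Identifying constant sub-expression:
  Original: y = 13 * 47 + y_input
  13 and 47 are both compile-time constants
  Evaluating: 13 * 47 = 611
  After folding: y = 611 + y_input

611


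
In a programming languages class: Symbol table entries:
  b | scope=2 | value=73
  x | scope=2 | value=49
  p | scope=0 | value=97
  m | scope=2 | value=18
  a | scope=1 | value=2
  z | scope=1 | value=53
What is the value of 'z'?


Searching symbol table for 'z':
  b | scope=2 | value=73
  x | scope=2 | value=49
  p | scope=0 | value=97
  m | scope=2 | value=18
  a | scope=1 | value=2
  z | scope=1 | value=53 <- MATCH
Found 'z' at scope 1 with value 53

53


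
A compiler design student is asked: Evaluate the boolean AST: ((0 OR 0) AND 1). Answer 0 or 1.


Step 1: Evaluate inner node
  0 OR 0 = 0
Step 2: Evaluate root node
  0 AND 1 = 0

0


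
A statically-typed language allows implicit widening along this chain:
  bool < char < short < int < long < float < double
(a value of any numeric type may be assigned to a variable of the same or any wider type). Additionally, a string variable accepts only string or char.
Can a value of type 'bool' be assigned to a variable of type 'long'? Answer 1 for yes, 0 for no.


Target variable type: long
Source value type: bool
Numeric ranks: bool=0, long=4
Widening allowed iff rank(source) <= rank(target): 0 <= 4? Yes
Result: 1

1


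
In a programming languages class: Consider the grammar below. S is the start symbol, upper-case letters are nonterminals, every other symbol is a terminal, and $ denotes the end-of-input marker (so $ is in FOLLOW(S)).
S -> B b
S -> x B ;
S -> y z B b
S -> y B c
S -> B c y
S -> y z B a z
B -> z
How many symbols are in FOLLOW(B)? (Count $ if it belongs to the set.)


S is the start symbol and does not occur in any rule body, so FOLLOW(S) = {$}.
Examining every occurrence of B in a rule body:
  S -> B b : B is followed by terminal 'b' -> add 'b'
  S -> x B ; : B is followed by terminal ';' -> add ';'
  S -> y z B b : B is followed by terminal 'b' -> add 'b' (already in the set)
  S -> y B c : B is followed by terminal 'c' -> add 'c'
  S -> B c y : B is followed by terminal 'c' -> add 'c' (already in the set)
  S -> y z B a z : B is followed by terminal 'a' -> add 'a'
  B -> z : B does not occur in the body -> contributes nothing
FOLLOW(B) = {;, a, b, c}
Count: 4

4


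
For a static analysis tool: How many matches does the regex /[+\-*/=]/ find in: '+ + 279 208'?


Pattern: /[+\-*/=]/ (operators)
Input: '+ + 279 208'
Scanning for matches:
  Match 1: '+'
  Match 2: '+'
Total matches: 2

2


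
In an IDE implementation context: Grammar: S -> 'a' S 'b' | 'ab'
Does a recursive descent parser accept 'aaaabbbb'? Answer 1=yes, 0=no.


Grammar accepts strings of the form a^n b^n (n >= 1)
Word: 'aaaabbbb'
Counting: 4 a's and 4 b's
Check: 4 == 4? Yes
Derivation (S -> aSb applied 3 time(s), then S -> ab): S => aSb => aaSbb => aaaSbbb => aaaabbbb
Accepted

1


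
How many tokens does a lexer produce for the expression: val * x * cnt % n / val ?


Scanning 'val * x * cnt % n / val'
Token 1: 'val' -> identifier
Token 2: '*' -> operator
Token 3: 'x' -> identifier
Token 4: '*' -> operator
Token 5: 'cnt' -> identifier
Token 6: '%' -> operator
Token 7: 'n' -> identifier
Token 8: '/' -> operator
Token 9: 'val' -> identifier
Total tokens: 9

9


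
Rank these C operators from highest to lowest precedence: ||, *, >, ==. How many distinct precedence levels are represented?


Looking up precedence for each operator:
  || -> precedence 1
  * -> precedence 6
  > -> precedence 4
  == -> precedence 3
Sorted highest to lowest: *, >, ==, ||
Distinct precedence values: [6, 4, 3, 1]
Number of distinct levels: 4

4


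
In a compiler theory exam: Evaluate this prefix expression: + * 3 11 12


Parsing prefix expression: + * 3 11 12
Step 1: Innermost operation '* 3 11'
  3 * 11 = 33
Step 2: Outer operation '+ [33] 12'
  33 + 12 = 45

45


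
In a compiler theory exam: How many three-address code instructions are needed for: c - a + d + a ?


Expression: c - a + d + a
Generating three-address code (respecting * over +/- precedence):
  Instruction 1: t1 = c - a
  Instruction 2: t2 = t1 + d
  Instruction 3: t3 = t2 + a
Total instructions: 3

3


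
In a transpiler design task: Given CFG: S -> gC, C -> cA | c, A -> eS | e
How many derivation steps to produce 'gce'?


Grammar: S -> gC, C -> cA | c, A -> eS | e
Deriving 'gce':
Step 1: S -> gC => gC
Step 2: C -> cA => gcA
Step 3: A -> e => gce
Total derivation steps: 3

3


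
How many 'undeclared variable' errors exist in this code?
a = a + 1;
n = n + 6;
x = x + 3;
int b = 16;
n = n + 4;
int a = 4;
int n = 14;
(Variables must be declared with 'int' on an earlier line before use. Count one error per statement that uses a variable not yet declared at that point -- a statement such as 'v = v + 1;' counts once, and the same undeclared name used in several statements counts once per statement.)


Scanning code line by line:
  Line 1: use 'a' -> ERROR (undeclared)
  Line 2: use 'n' -> ERROR (undeclared)
  Line 3: use 'x' -> ERROR (undeclared)
  Line 4: declare 'b' -> declared = ['b']
  Line 5: use 'n' -> ERROR (undeclared)
  Line 6: declare 'a' -> declared = ['a', 'b']
  Line 7: declare 'n' -> declared = ['a', 'b', 'n']
Total undeclared variable errors: 4

4


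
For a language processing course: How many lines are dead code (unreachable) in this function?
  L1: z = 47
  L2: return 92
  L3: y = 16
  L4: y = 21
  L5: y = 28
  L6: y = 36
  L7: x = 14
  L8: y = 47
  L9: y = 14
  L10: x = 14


Analyzing control flow:
  L1: reachable (before return)
  L2: reachable (return statement)
  L3: DEAD (after return at L2)
  L4: DEAD (after return at L2)
  L5: DEAD (after return at L2)
  L6: DEAD (after return at L2)
  L7: DEAD (after return at L2)
  L8: DEAD (after return at L2)
  L9: DEAD (after return at L2)
  L10: DEAD (after return at L2)
Return at L2, total lines = 10
Dead lines: L3 through L10
Count: 8

8


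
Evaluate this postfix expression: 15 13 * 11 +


Processing tokens left to right:
Push 15, Push 13
Pop 15 and 13, compute 15 * 13 = 195, push 195
Push 11
Pop 195 and 11, compute 195 + 11 = 206, push 206
Stack result: 206

206


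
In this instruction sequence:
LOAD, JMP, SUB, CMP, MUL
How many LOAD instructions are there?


Scanning instruction sequence for LOAD:
  Position 1: LOAD <- MATCH
  Position 2: JMP
  Position 3: SUB
  Position 4: CMP
  Position 5: MUL
Matches at positions: [1]
Total LOAD count: 1

1


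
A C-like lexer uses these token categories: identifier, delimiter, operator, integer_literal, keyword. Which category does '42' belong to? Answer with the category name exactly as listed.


Token: '42'
Checking categories:
  identifier: no
  integer_literal: YES
  operator: no
  keyword: no
  delimiter: no
Category: integer_literal

integer_literal


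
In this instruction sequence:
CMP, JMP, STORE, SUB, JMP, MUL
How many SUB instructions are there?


Scanning instruction sequence for SUB:
  Position 1: CMP
  Position 2: JMP
  Position 3: STORE
  Position 4: SUB <- MATCH
  Position 5: JMP
  Position 6: MUL
Matches at positions: [4]
Total SUB count: 1

1


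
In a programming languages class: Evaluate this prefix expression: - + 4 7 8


Parsing prefix expression: - + 4 7 8
Step 1: Innermost operation '+ 4 7'
  4 + 7 = 11
Step 2: Outer operation '- [11] 8'
  11 - 8 = 3

3


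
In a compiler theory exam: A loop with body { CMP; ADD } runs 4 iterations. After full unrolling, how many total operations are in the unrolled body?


Loop body operations: CMP, ADD (2 ops per iteration)
Unrolling 4 iterations:
  Iteration 1: CMP, ADD (2 ops)
  Iteration 2: CMP, ADD (2 ops)
  Iteration 3: CMP, ADD (2 ops)
  Iteration 4: CMP, ADD (2 ops)
Total: 4 iterations * 2 ops/iter = 8 operations

8


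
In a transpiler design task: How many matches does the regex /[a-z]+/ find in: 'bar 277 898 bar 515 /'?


Pattern: /[a-z]+/ (identifiers)
Input: 'bar 277 898 bar 515 /'
Scanning for matches:
  Match 1: 'bar'
  Match 2: 'bar'
Total matches: 2

2


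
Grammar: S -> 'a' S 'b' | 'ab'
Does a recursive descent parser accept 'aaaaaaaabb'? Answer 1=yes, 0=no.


Grammar accepts strings of the form a^n b^n (n >= 1)
Word: 'aaaaaaaabb'
Counting: 8 a's and 2 b's
Check: 8 == 2? No
Mismatch: a-count != b-count
Rejected

0


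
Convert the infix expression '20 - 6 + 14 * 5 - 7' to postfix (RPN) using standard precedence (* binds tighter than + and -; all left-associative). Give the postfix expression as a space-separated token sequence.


Applying the shunting-yard algorithm:
  Operand 20 -> output
  Push '-' onto operator stack -> op-stack: [-]
  Operand 6 -> output
  See '+' (prec 1); top '-' (prec 1) >= it -> pop '-' to output
  Push '+' onto operator stack -> op-stack: [+]
  Operand 14 -> output
  Push '*' onto operator stack -> op-stack: [+, *]
  Operand 5 -> output
  See '-' (prec 1); top '*' (prec 2) >= it -> pop '*' to output
  See '-' (prec 1); top '+' (prec 1) >= it -> pop '+' to output
  Push '-' onto operator stack -> op-stack: [-]
  Operand 7 -> output
  End of input: pop '-' to output
Postfix result: 20 6 - 14 5 * + 7 -

20 6 - 14 5 * + 7 -


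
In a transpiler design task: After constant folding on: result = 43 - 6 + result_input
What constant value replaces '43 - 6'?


Identifying constant sub-expression:
  Original: result = 43 - 6 + result_input
  43 and 6 are both compile-time constants
  Evaluating: 43 - 6 = 37
  After folding: result = 37 + result_input

37
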